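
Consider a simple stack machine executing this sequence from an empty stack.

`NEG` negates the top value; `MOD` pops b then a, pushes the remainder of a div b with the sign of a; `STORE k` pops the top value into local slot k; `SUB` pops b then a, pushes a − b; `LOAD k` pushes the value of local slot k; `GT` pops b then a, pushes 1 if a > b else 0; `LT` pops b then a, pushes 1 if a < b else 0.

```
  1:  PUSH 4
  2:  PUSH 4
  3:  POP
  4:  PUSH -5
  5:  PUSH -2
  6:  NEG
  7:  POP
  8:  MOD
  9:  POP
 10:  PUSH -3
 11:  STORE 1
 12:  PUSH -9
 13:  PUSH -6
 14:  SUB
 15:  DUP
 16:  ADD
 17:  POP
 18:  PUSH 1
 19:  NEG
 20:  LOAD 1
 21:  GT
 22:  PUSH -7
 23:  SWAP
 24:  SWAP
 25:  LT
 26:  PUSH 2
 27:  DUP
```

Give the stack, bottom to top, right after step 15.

[-3, -3]

PUSH 4  -> 4
PUSH 4  -> 4 4
POP     -> 4
PUSH -5 -> 4 -5
PUSH -2 -> 4 -5 -2
NEG     -> 4 -5 2
POP     -> 4 -5
MOD     -> 4
POP     -> (empty)
PUSH -3 -> -3
STORE 1 -> (empty)
PUSH -9 -> -9
PUSH -6 -> -9 -6
SUB     -> -3
DUP     -> -3 -3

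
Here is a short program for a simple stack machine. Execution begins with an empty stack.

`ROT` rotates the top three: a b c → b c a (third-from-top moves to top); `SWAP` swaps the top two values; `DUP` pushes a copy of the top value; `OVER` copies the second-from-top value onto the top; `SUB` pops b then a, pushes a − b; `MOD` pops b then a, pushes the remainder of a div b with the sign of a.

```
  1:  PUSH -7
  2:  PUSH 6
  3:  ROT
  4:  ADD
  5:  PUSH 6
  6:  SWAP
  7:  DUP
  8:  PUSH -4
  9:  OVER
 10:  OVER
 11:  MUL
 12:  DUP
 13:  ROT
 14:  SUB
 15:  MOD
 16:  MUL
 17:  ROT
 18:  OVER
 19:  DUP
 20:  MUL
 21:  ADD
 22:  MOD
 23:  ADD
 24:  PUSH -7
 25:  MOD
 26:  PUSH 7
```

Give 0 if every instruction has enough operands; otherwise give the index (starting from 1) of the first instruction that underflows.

PUSH -7 : -7
PUSH 6  : -7 6
ROT  — needs 3 operands, stack has 2 → underflow

3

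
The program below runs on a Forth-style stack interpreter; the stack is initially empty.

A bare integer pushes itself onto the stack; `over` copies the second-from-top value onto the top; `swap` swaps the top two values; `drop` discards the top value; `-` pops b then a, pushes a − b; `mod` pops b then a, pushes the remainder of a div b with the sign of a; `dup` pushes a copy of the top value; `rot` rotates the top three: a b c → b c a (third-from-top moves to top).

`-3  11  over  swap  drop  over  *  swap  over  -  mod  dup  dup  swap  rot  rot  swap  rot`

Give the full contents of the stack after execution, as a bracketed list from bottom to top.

-3   → [-3]
11   → [-3, 11]
over → [-3, 11, -3]
swap → [-3, -3, 11]
drop → [-3, -3]
over → [-3, -3, -3]
*    → [-3, 9]
swap → [9, -3]
over → [9, -3, 9]
-    → [9, -12]
mod  → [9]
dup  → [9, 9]
dup  → [9, 9, 9]
swap → [9, 9, 9]
rot  → [9, 9, 9]
rot  → [9, 9, 9]
swap → [9, 9, 9]
rot  → [9, 9, 9]

[9, 9, 9]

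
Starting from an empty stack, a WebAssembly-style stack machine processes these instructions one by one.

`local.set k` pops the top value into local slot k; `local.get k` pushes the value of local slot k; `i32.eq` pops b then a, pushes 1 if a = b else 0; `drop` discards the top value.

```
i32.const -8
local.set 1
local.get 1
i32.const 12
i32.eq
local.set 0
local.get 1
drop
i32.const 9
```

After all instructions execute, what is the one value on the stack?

9

i32.const -8 : [-8]
local.set 1  : []
local.get 1  : [-8]
i32.const 12 : [-8, 12]
i32.eq       : [0]
local.set 0  : []
local.get 1  : [-8]
drop         : []
i32.const 9  : [9]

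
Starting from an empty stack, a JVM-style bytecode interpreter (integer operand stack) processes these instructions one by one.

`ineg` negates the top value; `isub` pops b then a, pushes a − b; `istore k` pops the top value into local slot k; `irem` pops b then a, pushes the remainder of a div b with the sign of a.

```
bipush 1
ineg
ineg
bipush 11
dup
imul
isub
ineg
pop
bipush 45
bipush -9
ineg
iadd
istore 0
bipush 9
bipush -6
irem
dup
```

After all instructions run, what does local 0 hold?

bipush 1   [1]
ineg       [-1]
ineg       [1]
bipush 11  [1, 11]
dup        [1, 11, 11]
imul       [1, 121]
isub       [-120]
ineg       [120]
pop        []
bipush 45  [45]
bipush -9  [45, -9]
ineg       [45, 9]
iadd       [54]
istore 0   []
bipush 9   [9]
bipush -6  [9, -6]
irem       [3]
dup        [3, 3]

54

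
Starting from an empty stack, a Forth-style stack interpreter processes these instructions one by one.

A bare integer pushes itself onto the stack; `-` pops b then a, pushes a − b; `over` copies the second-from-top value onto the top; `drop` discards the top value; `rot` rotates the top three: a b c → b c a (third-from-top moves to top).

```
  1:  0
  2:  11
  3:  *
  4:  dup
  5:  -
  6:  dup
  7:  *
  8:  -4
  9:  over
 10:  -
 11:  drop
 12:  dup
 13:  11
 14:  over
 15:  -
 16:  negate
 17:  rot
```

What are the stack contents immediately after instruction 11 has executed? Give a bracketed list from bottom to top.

[0]

0    → [0]
11   → [0, 11]
*    → [0]
dup  → [0, 0]
-    → [0]
dup  → [0, 0]
*    → [0]
-4   → [0, -4]
over → [0, -4, 0]
-    → [0, -4]
drop → [0]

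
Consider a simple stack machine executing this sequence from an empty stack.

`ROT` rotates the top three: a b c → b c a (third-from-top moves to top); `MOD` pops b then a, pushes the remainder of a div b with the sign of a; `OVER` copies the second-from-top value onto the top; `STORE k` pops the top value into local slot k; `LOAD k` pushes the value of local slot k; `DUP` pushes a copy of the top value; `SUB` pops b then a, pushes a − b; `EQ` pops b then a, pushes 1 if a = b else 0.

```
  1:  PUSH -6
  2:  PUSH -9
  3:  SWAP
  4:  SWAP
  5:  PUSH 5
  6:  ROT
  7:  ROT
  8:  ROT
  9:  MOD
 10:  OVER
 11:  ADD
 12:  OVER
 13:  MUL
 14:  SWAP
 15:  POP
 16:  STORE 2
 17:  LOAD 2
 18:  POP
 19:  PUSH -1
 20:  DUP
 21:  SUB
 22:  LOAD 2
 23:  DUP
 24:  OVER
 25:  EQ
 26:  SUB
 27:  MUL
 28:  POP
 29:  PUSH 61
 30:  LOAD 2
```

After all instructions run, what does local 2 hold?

PUSH -6  [-6]
PUSH -9  [-6, -9]
SWAP     [-9, -6]
SWAP     [-6, -9]
PUSH 5   [-6, -9, 5]
ROT      [-9, 5, -6]
ROT      [5, -6, -9]
ROT      [-6, -9, 5]
MOD      [-6, -4]
OVER     [-6, -4, -6]
ADD      [-6, -10]
OVER     [-6, -10, -6]
MUL      [-6, 60]
SWAP     [60, -6]
POP      [60]
STORE 2  []
LOAD 2   [60]
POP      []
PUSH -1  [-1]
DUP      [-1, -1]
SUB      [0]
LOAD 2   [0, 60]
DUP      [0, 60, 60]
OVER     [0, 60, 60, 60]
EQ       [0, 60, 1]
SUB      [0, 59]
MUL      [0]
POP      []
PUSH 61  [61]
LOAD 2   [61, 60]

60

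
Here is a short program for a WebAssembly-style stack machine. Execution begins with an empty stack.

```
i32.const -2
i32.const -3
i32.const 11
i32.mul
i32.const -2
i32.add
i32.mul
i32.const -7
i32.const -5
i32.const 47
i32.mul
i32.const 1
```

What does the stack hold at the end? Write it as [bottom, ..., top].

[70, -7, -235, 1]

i32.const -2  [-2]
i32.const -3  [-2, -3]
i32.const 11  [-2, -3, 11]
i32.mul       [-2, -33]
i32.const -2  [-2, -33, -2]
i32.add       [-2, -35]
i32.mul       [70]
i32.const -7  [70, -7]
i32.const -5  [70, -7, -5]
i32.const 47  [70, -7, -5, 47]
i32.mul       [70, -7, -235]
i32.const 1   [70, -7, -235, 1]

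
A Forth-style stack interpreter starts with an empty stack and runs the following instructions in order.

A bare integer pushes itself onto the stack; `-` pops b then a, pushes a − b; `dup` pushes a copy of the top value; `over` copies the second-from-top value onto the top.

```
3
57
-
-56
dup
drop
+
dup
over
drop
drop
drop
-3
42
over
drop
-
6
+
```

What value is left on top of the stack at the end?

3    -> [3]
57   -> [3, 57]
-    -> [-54]
-56  -> [-54, -56]
dup  -> [-54, -56, -56]
drop -> [-54, -56]
+    -> [-110]
dup  -> [-110, -110]
over -> [-110, -110, -110]
drop -> [-110, -110]
drop -> [-110]
drop -> []
-3   -> [-3]
42   -> [-3, 42]
over -> [-3, 42, -3]
drop -> [-3, 42]
-    -> [-45]
6    -> [-45, 6]
+    -> [-39]

-39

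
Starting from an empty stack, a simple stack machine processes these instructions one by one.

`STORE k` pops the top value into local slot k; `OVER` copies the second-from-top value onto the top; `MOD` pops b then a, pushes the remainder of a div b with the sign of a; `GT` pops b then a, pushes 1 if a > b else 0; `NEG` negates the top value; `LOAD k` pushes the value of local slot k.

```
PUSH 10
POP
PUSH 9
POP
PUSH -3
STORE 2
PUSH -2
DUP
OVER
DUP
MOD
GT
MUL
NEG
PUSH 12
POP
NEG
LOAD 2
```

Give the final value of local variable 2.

-3

PUSH 10 -> [10]
POP     -> []
PUSH 9  -> [9]
POP     -> []
PUSH -3 -> [-3]
STORE 2 -> []
PUSH -2 -> [-2]
DUP     -> [-2, -2]
OVER    -> [-2, -2, -2]
DUP     -> [-2, -2, -2, -2]
MOD     -> [-2, -2, 0]
GT      -> [-2, 0]
MUL     -> [0]
NEG     -> [0]
PUSH 12 -> [0, 12]
POP     -> [0]
NEG     -> [0]
LOAD 2  -> [0, -3]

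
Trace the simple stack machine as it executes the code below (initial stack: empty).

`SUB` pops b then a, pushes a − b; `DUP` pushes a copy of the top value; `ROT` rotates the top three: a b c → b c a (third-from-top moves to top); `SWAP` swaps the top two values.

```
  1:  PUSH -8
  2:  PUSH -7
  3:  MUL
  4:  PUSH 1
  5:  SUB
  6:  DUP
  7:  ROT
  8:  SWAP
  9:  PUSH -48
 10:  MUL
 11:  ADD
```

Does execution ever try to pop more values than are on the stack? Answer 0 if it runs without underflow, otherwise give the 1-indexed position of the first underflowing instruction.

7

PUSH -8 → -8
PUSH -7 → -8 -7
MUL     → 56
PUSH 1  → 56 1
SUB     → 55
DUP     → 55 55
ROT  — needs 3 operands, stack has 2 → underflow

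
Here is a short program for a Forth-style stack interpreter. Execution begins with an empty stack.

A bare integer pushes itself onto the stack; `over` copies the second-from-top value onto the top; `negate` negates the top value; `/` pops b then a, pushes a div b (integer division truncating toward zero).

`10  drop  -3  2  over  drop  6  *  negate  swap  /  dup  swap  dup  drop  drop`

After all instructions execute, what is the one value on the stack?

4

10      10
drop    (empty)
-3      -3
2       -3 2
over    -3 2 -3
drop    -3 2
6       -3 2 6
*       -3 12
negate  -3 -12
swap    -12 -3
/       4
dup     4 4
swap    4 4
dup     4 4 4
drop    4 4
drop    4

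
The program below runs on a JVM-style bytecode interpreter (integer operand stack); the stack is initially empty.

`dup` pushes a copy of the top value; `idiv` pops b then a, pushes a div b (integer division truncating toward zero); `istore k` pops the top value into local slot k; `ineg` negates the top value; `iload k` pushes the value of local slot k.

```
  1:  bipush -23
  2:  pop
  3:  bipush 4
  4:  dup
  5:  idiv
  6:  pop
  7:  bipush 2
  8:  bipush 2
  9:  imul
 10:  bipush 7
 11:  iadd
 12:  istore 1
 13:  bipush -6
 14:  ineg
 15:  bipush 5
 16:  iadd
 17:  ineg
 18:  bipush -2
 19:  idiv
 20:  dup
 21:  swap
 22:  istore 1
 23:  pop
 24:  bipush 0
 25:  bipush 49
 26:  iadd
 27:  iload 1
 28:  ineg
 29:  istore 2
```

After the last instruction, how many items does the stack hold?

1

bipush -23 → [-23]
pop        → []
bipush 4   → [4]
dup        → [4, 4]
idiv       → [1]
pop        → []
bipush 2   → [2]
bipush 2   → [2, 2]
imul       → [4]
bipush 7   → [4, 7]
iadd       → [11]
istore 1   → []
bipush -6  → [-6]
ineg       → [6]
bipush 5   → [6, 5]
iadd       → [11]
ineg       → [-11]
bipush -2  → [-11, -2]
idiv       → [5]
dup        → [5, 5]
swap       → [5, 5]
istore 1   → [5]
pop        → []
bipush 0   → [0]
bipush 49  → [0, 49]
iadd       → [49]
iload 1    → [49, 5]
ineg       → [49, -5]
istore 2   → [49]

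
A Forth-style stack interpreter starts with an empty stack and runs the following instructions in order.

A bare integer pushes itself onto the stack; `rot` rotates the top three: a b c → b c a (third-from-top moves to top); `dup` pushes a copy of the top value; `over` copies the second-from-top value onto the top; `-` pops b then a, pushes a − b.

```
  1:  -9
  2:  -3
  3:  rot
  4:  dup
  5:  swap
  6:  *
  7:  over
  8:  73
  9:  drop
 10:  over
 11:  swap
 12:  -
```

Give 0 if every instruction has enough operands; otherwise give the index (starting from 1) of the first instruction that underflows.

-9 -> [-9]
-3 -> [-9, -3]
rot  — needs 3 operands, stack has 2 → underflow

3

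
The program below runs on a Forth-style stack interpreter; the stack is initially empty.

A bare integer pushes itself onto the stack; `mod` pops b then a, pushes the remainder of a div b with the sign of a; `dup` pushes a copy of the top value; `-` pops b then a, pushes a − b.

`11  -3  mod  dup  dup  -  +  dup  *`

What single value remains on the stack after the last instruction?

4

11  : 11
-3  : 11 -3
mod : 2
dup : 2 2
dup : 2 2 2
-   : 2 0
+   : 2
dup : 2 2
*   : 4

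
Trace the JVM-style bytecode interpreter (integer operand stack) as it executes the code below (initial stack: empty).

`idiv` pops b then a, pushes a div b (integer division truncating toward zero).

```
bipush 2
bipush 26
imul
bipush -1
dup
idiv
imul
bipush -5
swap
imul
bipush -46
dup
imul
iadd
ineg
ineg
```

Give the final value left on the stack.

1856

bipush 2    [2]
bipush 26   [2, 26]
imul        [52]
bipush -1   [52, -1]
dup         [52, -1, -1]
idiv        [52, 1]
imul        [52]
bipush -5   [52, -5]
swap        [-5, 52]
imul        [-260]
bipush -46  [-260, -46]
dup         [-260, -46, -46]
imul        [-260, 2116]
iadd        [1856]
ineg        [-1856]
ineg        [1856]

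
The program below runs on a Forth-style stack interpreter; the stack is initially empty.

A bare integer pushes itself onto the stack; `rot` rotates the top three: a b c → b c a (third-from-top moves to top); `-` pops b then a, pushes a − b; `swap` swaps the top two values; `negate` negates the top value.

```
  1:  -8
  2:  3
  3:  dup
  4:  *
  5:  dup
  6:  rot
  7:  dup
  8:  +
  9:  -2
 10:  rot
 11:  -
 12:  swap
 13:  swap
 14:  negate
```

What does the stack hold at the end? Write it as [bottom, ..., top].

-8      [-8]
3       [-8, 3]
dup     [-8, 3, 3]
*       [-8, 9]
dup     [-8, 9, 9]
rot     [9, 9, -8]
dup     [9, 9, -8, -8]
+       [9, 9, -16]
-2      [9, 9, -16, -2]
rot     [9, -16, -2, 9]
-       [9, -16, -11]
swap    [9, -11, -16]
swap    [9, -16, -11]
negate  [9, -16, 11]

[9, -16, 11]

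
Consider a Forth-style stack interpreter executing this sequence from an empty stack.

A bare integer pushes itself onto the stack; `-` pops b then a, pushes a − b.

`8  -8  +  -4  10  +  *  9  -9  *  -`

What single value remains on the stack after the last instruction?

8   [8]
-8  [8, -8]
+   [0]
-4  [0, -4]
10  [0, -4, 10]
+   [0, 6]
*   [0]
9   [0, 9]
-9  [0, 9, -9]
*   [0, -81]
-   [81]

81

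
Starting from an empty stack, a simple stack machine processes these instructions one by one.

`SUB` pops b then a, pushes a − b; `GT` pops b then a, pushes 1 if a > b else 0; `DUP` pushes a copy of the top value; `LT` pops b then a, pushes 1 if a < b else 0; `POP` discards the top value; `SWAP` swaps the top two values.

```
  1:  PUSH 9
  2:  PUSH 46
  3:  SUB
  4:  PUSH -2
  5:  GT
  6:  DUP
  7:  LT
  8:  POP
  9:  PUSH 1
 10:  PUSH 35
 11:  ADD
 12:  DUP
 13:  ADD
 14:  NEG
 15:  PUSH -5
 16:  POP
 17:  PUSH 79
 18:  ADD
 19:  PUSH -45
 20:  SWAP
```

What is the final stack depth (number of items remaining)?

2

PUSH 9   : 9
PUSH 46  : 9 46
SUB      : -37
PUSH -2  : -37 -2
GT       : 0
DUP      : 0 0
LT       : 0
POP      : (empty)
PUSH 1   : 1
PUSH 35  : 1 35
ADD      : 36
DUP      : 36 36
ADD      : 72
NEG      : -72
PUSH -5  : -72 -5
POP      : -72
PUSH 79  : -72 79
ADD      : 7
PUSH -45 : 7 -45
SWAP     : -45 7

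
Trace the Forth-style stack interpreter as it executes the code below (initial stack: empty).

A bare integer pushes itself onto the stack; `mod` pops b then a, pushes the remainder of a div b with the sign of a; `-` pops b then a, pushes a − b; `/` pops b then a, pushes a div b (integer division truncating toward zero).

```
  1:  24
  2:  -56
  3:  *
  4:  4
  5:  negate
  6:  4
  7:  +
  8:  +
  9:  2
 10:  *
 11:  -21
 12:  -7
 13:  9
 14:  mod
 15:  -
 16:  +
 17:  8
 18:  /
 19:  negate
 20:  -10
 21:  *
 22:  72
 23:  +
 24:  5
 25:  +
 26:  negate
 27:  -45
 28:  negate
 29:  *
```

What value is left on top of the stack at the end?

24     → [24]
-56    → [24, -56]
*      → [-1344]
4      → [-1344, 4]
negate → [-1344, -4]
4      → [-1344, -4, 4]
+      → [-1344, 0]
+      → [-1344]
2      → [-1344, 2]
*      → [-2688]
-21    → [-2688, -21]
-7     → [-2688, -21, -7]
9      → [-2688, -21, -7, 9]
mod    → [-2688, -21, -7]
-      → [-2688, -14]
+      → [-2702]
8      → [-2702, 8]
/      → [-337]
negate → [337]
-10    → [337, -10]
*      → [-3370]
72     → [-3370, 72]
+      → [-3298]
5      → [-3298, 5]
+      → [-3293]
negate → [3293]
-45    → [3293, -45]
negate → [3293, 45]
*      → [148185]

148185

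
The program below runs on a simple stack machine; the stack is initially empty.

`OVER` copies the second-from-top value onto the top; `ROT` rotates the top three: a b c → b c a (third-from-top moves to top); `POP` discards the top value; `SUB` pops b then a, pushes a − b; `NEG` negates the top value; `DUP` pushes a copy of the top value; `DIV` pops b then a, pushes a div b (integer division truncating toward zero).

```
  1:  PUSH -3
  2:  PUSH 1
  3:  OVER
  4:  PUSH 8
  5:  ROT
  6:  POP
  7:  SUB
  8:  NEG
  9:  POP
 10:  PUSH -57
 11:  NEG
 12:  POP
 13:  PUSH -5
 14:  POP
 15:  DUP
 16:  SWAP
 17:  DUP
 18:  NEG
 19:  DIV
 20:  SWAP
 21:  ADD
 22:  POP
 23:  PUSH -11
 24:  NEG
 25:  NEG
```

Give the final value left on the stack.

PUSH -3  -> [-3]
PUSH 1   -> [-3, 1]
OVER     -> [-3, 1, -3]
PUSH 8   -> [-3, 1, -3, 8]
ROT      -> [-3, -3, 8, 1]
POP      -> [-3, -3, 8]
SUB      -> [-3, -11]
NEG      -> [-3, 11]
POP      -> [-3]
PUSH -57 -> [-3, -57]
NEG      -> [-3, 57]
POP      -> [-3]
PUSH -5  -> [-3, -5]
POP      -> [-3]
DUP      -> [-3, -3]
SWAP     -> [-3, -3]
DUP      -> [-3, -3, -3]
NEG      -> [-3, -3, 3]
DIV      -> [-3, -1]
SWAP     -> [-1, -3]
ADD      -> [-4]
POP      -> []
PUSH -11 -> [-11]
NEG      -> [11]
NEG      -> [-11]

-11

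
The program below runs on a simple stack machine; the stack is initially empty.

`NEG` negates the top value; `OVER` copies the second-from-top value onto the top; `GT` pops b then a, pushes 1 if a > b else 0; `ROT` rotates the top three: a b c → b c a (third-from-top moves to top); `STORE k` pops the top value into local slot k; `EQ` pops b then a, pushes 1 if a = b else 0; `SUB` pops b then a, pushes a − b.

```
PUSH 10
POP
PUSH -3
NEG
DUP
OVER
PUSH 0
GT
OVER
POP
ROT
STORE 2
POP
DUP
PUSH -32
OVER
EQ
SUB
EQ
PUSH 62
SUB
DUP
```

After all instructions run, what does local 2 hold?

PUSH 10   10
POP       (empty)
PUSH -3   -3
NEG       3
DUP       3 3
OVER      3 3 3
PUSH 0    3 3 3 0
GT        3 3 1
OVER      3 3 1 3
POP       3 3 1
ROT       3 1 3
STORE 2   3 1
POP       3
DUP       3 3
PUSH -32  3 3 -32
OVER      3 3 -32 3
EQ        3 3 0
SUB       3 3
EQ        1
PUSH 62   1 62
SUB       -61
DUP       -61 -61

3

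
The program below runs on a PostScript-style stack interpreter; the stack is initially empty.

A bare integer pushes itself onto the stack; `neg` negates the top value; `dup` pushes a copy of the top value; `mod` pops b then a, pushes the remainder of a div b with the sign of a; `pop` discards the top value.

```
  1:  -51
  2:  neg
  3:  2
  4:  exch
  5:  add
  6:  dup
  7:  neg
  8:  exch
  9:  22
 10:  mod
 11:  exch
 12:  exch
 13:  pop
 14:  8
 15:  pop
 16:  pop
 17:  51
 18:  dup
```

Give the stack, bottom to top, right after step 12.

[-53, 9]

-51  → [-51]
neg  → [51]
2    → [51, 2]
exch → [2, 51]
add  → [53]
dup  → [53, 53]
neg  → [53, -53]
exch → [-53, 53]
22   → [-53, 53, 22]
mod  → [-53, 9]
exch → [9, -53]
exch → [-53, 9]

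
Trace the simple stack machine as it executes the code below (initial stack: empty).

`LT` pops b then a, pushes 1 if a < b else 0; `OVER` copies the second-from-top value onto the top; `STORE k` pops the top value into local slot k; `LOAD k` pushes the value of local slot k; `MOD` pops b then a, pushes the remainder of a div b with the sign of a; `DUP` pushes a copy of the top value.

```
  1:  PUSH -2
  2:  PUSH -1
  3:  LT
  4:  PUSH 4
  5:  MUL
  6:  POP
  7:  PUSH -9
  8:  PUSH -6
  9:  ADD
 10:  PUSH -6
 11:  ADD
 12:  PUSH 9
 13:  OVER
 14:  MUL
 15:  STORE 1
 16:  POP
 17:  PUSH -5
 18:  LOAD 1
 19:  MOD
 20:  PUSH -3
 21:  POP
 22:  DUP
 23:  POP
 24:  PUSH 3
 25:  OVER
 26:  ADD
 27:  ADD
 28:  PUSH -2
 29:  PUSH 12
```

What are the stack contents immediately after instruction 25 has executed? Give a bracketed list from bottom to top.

[-5, 3, -5]

PUSH -2 -> -2
PUSH -1 -> -2 -1
LT      -> 1
PUSH 4  -> 1 4
MUL     -> 4
POP     -> (empty)
PUSH -9 -> -9
PUSH -6 -> -9 -6
ADD     -> -15
PUSH -6 -> -15 -6
ADD     -> -21
PUSH 9  -> -21 9
OVER    -> -21 9 -21
MUL     -> -21 -189
STORE 1 -> -21
POP     -> (empty)
PUSH -5 -> -5
LOAD 1  -> -5 -189
MOD     -> -5
PUSH -3 -> -5 -3
POP     -> -5
DUP     -> -5 -5
POP     -> -5
PUSH 3  -> -5 3
OVER    -> -5 3 -5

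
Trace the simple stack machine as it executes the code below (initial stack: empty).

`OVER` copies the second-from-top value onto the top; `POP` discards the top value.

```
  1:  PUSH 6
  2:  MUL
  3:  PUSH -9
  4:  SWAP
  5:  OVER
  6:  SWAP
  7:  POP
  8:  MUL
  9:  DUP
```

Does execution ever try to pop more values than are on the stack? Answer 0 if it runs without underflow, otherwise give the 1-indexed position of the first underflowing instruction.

PUSH 6 → [6]
MUL  — needs 2 operands, stack has 1 → underflow

2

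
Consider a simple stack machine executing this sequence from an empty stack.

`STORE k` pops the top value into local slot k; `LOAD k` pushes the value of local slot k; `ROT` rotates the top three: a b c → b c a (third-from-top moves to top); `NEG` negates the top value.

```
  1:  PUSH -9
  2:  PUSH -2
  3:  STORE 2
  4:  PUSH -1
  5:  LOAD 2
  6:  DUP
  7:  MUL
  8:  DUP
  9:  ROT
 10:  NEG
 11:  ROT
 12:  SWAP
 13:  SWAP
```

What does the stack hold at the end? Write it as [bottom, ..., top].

PUSH -9  [-9]
PUSH -2  [-9, -2]
STORE 2  [-9]
PUSH -1  [-9, -1]
LOAD 2   [-9, -1, -2]
DUP      [-9, -1, -2, -2]
MUL      [-9, -1, 4]
DUP      [-9, -1, 4, 4]
ROT      [-9, 4, 4, -1]
NEG      [-9, 4, 4, 1]
ROT      [-9, 4, 1, 4]
SWAP     [-9, 4, 4, 1]
SWAP     [-9, 4, 1, 4]

[-9, 4, 1, 4]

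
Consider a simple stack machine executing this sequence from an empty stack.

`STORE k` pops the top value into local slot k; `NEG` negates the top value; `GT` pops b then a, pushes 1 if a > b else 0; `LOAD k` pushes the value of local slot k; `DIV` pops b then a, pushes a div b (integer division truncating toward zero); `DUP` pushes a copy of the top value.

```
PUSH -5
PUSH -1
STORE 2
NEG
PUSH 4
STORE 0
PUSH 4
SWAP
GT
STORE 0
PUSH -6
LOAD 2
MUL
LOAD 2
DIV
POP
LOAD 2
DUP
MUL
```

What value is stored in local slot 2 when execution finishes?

PUSH -5  [-5]
PUSH -1  [-5, -1]
STORE 2  [-5]
NEG      [5]
PUSH 4   [5, 4]
STORE 0  [5]
PUSH 4   [5, 4]
SWAP     [4, 5]
GT       [0]
STORE 0  []
PUSH -6  [-6]
LOAD 2   [-6, -1]
MUL      [6]
LOAD 2   [6, -1]
DIV      [-6]
POP      []
LOAD 2   [-1]
DUP      [-1, -1]
MUL      [1]

-1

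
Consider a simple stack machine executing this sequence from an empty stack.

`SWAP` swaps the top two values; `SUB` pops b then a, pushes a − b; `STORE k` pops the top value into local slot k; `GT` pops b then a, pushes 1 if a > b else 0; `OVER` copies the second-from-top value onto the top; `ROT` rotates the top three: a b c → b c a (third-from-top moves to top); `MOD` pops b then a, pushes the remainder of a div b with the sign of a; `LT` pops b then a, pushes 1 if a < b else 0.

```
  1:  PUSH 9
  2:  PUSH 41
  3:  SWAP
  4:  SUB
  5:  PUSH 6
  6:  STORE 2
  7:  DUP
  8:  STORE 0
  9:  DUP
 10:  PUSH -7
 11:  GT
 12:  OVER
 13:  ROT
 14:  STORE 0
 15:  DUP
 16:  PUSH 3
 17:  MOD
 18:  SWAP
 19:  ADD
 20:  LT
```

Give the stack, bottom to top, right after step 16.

[1, 32, 32, 3]

PUSH 9  → 9
PUSH 41 → 9 41
SWAP    → 41 9
SUB     → 32
PUSH 6  → 32 6
STORE 2 → 32
DUP     → 32 32
STORE 0 → 32
DUP     → 32 32
PUSH -7 → 32 32 -7
GT      → 32 1
OVER    → 32 1 32
ROT     → 1 32 32
STORE 0 → 1 32
DUP     → 1 32 32
PUSH 3  → 1 32 32 3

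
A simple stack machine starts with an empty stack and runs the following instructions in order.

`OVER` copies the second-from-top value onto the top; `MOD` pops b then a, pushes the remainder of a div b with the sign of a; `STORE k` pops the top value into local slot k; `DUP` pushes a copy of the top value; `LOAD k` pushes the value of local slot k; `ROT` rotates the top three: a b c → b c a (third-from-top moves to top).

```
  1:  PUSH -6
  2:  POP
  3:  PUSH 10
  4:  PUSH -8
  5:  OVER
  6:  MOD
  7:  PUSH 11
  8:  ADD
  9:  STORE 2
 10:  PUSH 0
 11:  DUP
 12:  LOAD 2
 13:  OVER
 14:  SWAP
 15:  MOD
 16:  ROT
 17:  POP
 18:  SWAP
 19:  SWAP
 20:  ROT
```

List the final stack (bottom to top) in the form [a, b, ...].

[0, 0, 10]

PUSH -6  [-6]
POP      []
PUSH 10  [10]
PUSH -8  [10, -8]
OVER     [10, -8, 10]
MOD      [10, -8]
PUSH 11  [10, -8, 11]
ADD      [10, 3]
STORE 2  [10]
PUSH 0   [10, 0]
DUP      [10, 0, 0]
LOAD 2   [10, 0, 0, 3]
OVER     [10, 0, 0, 3, 0]
SWAP     [10, 0, 0, 0, 3]
MOD      [10, 0, 0, 0]
ROT      [10, 0, 0, 0]
POP      [10, 0, 0]
SWAP     [10, 0, 0]
SWAP     [10, 0, 0]
ROT      [0, 0, 10]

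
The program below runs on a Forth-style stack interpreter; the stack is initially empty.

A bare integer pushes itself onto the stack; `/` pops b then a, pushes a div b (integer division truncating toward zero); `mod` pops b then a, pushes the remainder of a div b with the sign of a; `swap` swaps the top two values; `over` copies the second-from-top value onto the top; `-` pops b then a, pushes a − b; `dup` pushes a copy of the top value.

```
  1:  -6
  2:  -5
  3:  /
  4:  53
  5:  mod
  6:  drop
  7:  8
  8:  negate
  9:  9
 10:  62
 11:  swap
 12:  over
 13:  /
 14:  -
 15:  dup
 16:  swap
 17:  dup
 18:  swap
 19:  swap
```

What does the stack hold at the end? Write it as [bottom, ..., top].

-6     : -6
-5     : -6 -5
/      : 1
53     : 1 53
mod    : 1
drop   : (empty)
8      : 8
negate : -8
9      : -8 9
62     : -8 9 62
swap   : -8 62 9
over   : -8 62 9 62
/      : -8 62 0
-      : -8 62
dup    : -8 62 62
swap   : -8 62 62
dup    : -8 62 62 62
swap   : -8 62 62 62
swap   : -8 62 62 62

[-8, 62, 62, 62]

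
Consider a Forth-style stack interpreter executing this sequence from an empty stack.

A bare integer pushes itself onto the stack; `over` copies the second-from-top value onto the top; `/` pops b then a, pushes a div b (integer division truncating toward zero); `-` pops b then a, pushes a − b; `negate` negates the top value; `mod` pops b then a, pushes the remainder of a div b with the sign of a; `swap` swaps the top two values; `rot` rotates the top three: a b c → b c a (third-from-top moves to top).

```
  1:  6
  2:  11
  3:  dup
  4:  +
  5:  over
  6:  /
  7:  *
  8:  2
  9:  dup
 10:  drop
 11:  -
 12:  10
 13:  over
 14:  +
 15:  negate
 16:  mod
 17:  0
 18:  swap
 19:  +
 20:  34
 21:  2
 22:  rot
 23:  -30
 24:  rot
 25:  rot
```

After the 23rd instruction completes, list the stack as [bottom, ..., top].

6      -> [6]
11     -> [6, 11]
dup    -> [6, 11, 11]
+      -> [6, 22]
over   -> [6, 22, 6]
/      -> [6, 3]
*      -> [18]
2      -> [18, 2]
dup    -> [18, 2, 2]
drop   -> [18, 2]
-      -> [16]
10     -> [16, 10]
over   -> [16, 10, 16]
+      -> [16, 26]
negate -> [16, -26]
mod    -> [16]
0      -> [16, 0]
swap   -> [0, 16]
+      -> [16]
34     -> [16, 34]
2      -> [16, 34, 2]
rot    -> [34, 2, 16]
-30    -> [34, 2, 16, -30]

[34, 2, 16, -30]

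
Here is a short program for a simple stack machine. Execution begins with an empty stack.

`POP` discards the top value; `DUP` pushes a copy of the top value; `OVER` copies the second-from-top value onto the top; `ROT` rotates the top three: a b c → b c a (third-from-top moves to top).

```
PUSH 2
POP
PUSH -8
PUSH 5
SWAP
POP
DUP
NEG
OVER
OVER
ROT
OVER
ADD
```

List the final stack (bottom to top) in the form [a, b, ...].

PUSH 2   [2]
POP      []
PUSH -8  [-8]
PUSH 5   [-8, 5]
SWAP     [5, -8]
POP      [5]
DUP      [5, 5]
NEG      [5, -5]
OVER     [5, -5, 5]
OVER     [5, -5, 5, -5]
ROT      [5, 5, -5, -5]
OVER     [5, 5, -5, -5, -5]
ADD      [5, 5, -5, -10]

[5, 5, -5, -10]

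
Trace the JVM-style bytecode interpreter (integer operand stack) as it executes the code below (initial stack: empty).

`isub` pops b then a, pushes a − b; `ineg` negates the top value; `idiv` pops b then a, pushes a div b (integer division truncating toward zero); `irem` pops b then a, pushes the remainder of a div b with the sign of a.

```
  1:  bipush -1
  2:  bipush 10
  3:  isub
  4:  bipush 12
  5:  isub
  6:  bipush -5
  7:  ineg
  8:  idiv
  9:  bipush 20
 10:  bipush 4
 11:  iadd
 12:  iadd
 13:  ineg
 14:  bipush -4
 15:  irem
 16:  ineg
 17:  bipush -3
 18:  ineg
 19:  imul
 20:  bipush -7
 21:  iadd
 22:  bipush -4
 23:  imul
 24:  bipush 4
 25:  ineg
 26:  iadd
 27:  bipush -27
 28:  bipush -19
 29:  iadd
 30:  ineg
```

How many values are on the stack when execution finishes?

bipush -1  : -1
bipush 10  : -1 10
isub       : -11
bipush 12  : -11 12
isub       : -23
bipush -5  : -23 -5
ineg       : -23 5
idiv       : -4
bipush 20  : -4 20
bipush 4   : -4 20 4
iadd       : -4 24
iadd       : 20
ineg       : -20
bipush -4  : -20 -4
irem       : 0
ineg       : 0
bipush -3  : 0 -3
ineg       : 0 3
imul       : 0
bipush -7  : 0 -7
iadd       : -7
bipush -4  : -7 -4
imul       : 28
bipush 4   : 28 4
ineg       : 28 -4
iadd       : 24
bipush -27 : 24 -27
bipush -19 : 24 -27 -19
iadd       : 24 -46
ineg       : 24 46

2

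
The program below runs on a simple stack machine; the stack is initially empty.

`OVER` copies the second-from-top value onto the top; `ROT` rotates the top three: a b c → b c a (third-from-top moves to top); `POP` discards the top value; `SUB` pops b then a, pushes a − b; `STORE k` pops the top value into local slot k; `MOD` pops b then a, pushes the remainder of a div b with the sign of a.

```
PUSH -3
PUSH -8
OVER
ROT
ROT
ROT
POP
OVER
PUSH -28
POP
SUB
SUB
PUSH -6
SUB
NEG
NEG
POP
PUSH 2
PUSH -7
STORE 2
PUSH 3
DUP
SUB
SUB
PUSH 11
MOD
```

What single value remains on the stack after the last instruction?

PUSH -3  -> -3
PUSH -8  -> -3 -8
OVER     -> -3 -8 -3
ROT      -> -8 -3 -3
ROT      -> -3 -3 -8
ROT      -> -3 -8 -3
POP      -> -3 -8
OVER     -> -3 -8 -3
PUSH -28 -> -3 -8 -3 -28
POP      -> -3 -8 -3
SUB      -> -3 -5
SUB      -> 2
PUSH -6  -> 2 -6
SUB      -> 8
NEG      -> -8
NEG      -> 8
POP      -> (empty)
PUSH 2   -> 2
PUSH -7  -> 2 -7
STORE 2  -> 2
PUSH 3   -> 2 3
DUP      -> 2 3 3
SUB      -> 2 0
SUB      -> 2
PUSH 11  -> 2 11
MOD      -> 2

2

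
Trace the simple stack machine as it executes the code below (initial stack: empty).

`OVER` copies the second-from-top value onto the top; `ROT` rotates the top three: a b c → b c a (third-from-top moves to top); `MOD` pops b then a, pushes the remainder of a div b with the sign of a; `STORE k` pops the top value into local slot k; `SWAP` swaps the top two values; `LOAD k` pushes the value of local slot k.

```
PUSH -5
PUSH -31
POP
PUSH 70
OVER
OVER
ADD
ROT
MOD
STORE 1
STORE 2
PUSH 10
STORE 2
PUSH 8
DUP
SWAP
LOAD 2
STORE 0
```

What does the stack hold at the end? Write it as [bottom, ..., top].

[8, 8]

PUSH -5  → -5
PUSH -31 → -5 -31
POP      → -5
PUSH 70  → -5 70
OVER     → -5 70 -5
OVER     → -5 70 -5 70
ADD      → -5 70 65
ROT      → 70 65 -5
MOD      → 70 0
STORE 1  → 70
STORE 2  → (empty)
PUSH 10  → 10
STORE 2  → (empty)
PUSH 8   → 8
DUP      → 8 8
SWAP     → 8 8
LOAD 2   → 8 8 10
STORE 0  → 8 8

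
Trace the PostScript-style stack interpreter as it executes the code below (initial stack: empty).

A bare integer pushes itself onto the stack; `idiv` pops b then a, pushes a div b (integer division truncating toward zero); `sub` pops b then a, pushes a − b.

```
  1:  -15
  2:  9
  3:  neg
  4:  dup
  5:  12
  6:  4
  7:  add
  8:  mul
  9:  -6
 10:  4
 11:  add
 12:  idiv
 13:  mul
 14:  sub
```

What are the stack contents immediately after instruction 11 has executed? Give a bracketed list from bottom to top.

[-15, -9, -144, -2]

-15 -> [-15]
9   -> [-15, 9]
neg -> [-15, -9]
dup -> [-15, -9, -9]
12  -> [-15, -9, -9, 12]
4   -> [-15, -9, -9, 12, 4]
add -> [-15, -9, -9, 16]
mul -> [-15, -9, -144]
-6  -> [-15, -9, -144, -6]
4   -> [-15, -9, -144, -6, 4]
add -> [-15, -9, -144, -2]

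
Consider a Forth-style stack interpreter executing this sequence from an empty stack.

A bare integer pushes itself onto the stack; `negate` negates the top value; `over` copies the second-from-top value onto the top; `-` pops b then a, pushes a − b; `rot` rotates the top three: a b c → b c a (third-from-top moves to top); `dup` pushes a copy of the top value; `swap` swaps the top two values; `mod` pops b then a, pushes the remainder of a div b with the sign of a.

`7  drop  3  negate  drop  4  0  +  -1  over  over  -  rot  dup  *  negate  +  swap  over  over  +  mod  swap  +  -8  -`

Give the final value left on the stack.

-4

7      → 7
drop   → (empty)
3      → 3
negate → -3
drop   → (empty)
4      → 4
0      → 4 0
+      → 4
-1     → 4 -1
over   → 4 -1 4
over   → 4 -1 4 -1
-      → 4 -1 5
rot    → -1 5 4
dup    → -1 5 4 4
*      → -1 5 16
negate → -1 5 -16
+      → -1 -11
swap   → -11 -1
over   → -11 -1 -11
over   → -11 -1 -11 -1
+      → -11 -1 -12
mod    → -11 -1
swap   → -1 -11
+      → -12
-8     → -12 -8
-      → -4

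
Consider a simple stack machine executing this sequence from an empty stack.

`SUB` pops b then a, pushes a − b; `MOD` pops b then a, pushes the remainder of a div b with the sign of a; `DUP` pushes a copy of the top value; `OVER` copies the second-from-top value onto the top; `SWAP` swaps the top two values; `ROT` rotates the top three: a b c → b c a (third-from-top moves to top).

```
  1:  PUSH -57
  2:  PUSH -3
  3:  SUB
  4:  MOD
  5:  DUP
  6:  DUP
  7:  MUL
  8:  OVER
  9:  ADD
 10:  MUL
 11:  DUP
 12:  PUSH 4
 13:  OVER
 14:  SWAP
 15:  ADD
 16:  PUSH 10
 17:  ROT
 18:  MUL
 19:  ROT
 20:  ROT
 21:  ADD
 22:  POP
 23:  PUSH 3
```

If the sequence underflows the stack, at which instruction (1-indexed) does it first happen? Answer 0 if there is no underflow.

4

PUSH -57 → [-57]
PUSH -3  → [-57, -3]
SUB      → [-54]
MOD  — needs 2 operands, stack has 1 → underflow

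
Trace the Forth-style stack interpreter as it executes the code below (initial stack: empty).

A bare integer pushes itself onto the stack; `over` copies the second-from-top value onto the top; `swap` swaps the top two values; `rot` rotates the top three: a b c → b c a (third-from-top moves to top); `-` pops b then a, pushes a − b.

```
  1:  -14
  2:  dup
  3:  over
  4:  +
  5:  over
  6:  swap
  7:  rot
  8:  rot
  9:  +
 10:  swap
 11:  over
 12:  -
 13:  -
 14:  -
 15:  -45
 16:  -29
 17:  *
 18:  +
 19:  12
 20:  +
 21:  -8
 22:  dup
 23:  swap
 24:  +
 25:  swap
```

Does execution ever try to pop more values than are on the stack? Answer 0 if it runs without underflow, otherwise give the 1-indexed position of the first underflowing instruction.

-14  -> [-14]
dup  -> [-14, -14]
over -> [-14, -14, -14]
+    -> [-14, -28]
over -> [-14, -28, -14]
swap -> [-14, -14, -28]
rot  -> [-14, -28, -14]
rot  -> [-28, -14, -14]
+    -> [-28, -28]
swap -> [-28, -28]
over -> [-28, -28, -28]
-    -> [-28, 0]
-    -> [-28]
-  — needs 2 operands, stack has 1 → underflow

14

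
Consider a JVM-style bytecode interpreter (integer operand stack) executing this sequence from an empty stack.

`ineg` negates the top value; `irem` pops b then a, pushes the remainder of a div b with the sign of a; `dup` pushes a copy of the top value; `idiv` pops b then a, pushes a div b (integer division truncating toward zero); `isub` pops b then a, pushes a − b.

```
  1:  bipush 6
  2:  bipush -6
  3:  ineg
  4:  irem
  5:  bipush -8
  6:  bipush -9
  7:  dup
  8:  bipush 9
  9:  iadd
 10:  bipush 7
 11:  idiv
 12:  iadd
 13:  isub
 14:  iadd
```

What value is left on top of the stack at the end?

1

bipush 6  : [6]
bipush -6 : [6, -6]
ineg      : [6, 6]
irem      : [0]
bipush -8 : [0, -8]
bipush -9 : [0, -8, -9]
dup       : [0, -8, -9, -9]
bipush 9  : [0, -8, -9, -9, 9]
iadd      : [0, -8, -9, 0]
bipush 7  : [0, -8, -9, 0, 7]
idiv      : [0, -8, -9, 0]
iadd      : [0, -8, -9]
isub      : [0, 1]
iadd      : [1]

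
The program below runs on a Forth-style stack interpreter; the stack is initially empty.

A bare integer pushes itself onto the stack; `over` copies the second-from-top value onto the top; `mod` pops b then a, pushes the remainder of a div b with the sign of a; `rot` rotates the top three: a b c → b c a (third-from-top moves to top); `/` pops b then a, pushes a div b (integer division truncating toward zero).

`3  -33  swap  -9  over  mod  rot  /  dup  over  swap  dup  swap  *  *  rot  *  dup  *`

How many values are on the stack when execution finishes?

3    → 3
-33  → 3 -33
swap → -33 3
-9   → -33 3 -9
over → -33 3 -9 3
mod  → -33 3 0
rot  → 3 0 -33
/    → 3 0
dup  → 3 0 0
over → 3 0 0 0
swap → 3 0 0 0
dup  → 3 0 0 0 0
swap → 3 0 0 0 0
*    → 3 0 0 0
*    → 3 0 0
rot  → 0 0 3
*    → 0 0
dup  → 0 0 0
*    → 0 0

2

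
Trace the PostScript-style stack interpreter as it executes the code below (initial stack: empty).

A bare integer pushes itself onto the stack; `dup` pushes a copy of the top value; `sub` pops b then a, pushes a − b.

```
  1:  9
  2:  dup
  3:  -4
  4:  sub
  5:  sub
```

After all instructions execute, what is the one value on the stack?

9   → 9
dup → 9 9
-4  → 9 9 -4
sub → 9 13
sub → -4

-4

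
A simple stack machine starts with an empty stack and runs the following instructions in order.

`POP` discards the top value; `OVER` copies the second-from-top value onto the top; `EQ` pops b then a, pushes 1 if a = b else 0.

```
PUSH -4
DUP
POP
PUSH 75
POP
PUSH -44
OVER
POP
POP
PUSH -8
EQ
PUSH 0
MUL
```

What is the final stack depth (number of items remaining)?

PUSH -4  → [-4]
DUP      → [-4, -4]
POP      → [-4]
PUSH 75  → [-4, 75]
POP      → [-4]
PUSH -44 → [-4, -44]
OVER     → [-4, -44, -4]
POP      → [-4, -44]
POP      → [-4]
PUSH -8  → [-4, -8]
EQ       → [0]
PUSH 0   → [0, 0]
MUL      → [0]

1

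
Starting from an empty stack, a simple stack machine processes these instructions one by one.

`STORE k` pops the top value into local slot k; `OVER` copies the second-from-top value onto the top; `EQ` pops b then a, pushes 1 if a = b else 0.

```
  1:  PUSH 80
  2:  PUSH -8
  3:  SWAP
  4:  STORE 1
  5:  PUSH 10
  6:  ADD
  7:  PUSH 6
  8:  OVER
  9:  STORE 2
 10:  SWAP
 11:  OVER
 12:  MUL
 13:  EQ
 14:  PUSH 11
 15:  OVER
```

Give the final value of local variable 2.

PUSH 80 → [80]
PUSH -8 → [80, -8]
SWAP    → [-8, 80]
STORE 1 → [-8]
PUSH 10 → [-8, 10]
ADD     → [2]
PUSH 6  → [2, 6]
OVER    → [2, 6, 2]
STORE 2 → [2, 6]
SWAP    → [6, 2]
OVER    → [6, 2, 6]
MUL     → [6, 12]
EQ      → [0]
PUSH 11 → [0, 11]
OVER    → [0, 11, 0]

2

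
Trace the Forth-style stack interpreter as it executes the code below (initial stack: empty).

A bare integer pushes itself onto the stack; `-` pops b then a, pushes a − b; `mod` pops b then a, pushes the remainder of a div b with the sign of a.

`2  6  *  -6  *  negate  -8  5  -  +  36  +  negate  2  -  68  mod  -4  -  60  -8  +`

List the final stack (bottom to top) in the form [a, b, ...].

2      → 2
6      → 2 6
*      → 12
-6     → 12 -6
*      → -72
negate → 72
-8     → 72 -8
5      → 72 -8 5
-      → 72 -13
+      → 59
36     → 59 36
+      → 95
negate → -95
2      → -95 2
-      → -97
68     → -97 68
mod    → -29
-4     → -29 -4
-      → -25
60     → -25 60
-8     → -25 60 -8
+      → -25 52

[-25, 52]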